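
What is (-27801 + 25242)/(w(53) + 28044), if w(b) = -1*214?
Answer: -2559/27830 ≈ -0.091951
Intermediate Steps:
w(b) = -214
(-27801 + 25242)/(w(53) + 28044) = (-27801 + 25242)/(-214 + 28044) = -2559/27830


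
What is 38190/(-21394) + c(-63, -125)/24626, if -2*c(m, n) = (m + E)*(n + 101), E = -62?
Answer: -12796815/6932219 ≈ -1.8460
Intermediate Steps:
c(m, n) = -(-62 + m)*(101 + n)/2 (c(m, n) = -(m - 62)*(n + 101)/2 = -(-62 + m)*(101 + n)/2)
38190/(-21394) + c(-63, -125)/24626 = 38190/(-21394) + (3131 + 31*(-125) - 101/2*(-63) - 1/2*(-63)*(-125))/24626 = 38190*(-1/21394) + (3131 - 3875 + 6363/2 - 7875/2)*(1/24626) = -1005/563 - 1500*1/24626 = -1005/563 - 750/12313 = -12796815/6932219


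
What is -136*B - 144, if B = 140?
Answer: -19184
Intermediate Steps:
-136*B - 144 = -136*140 - 144 = -19040 - 144 = -19184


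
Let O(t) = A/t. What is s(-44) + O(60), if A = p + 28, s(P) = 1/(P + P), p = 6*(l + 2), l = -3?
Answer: 469/1320 ≈ 0.35530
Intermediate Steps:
p = -6 (p = 6*(-3 + 2) = 6*(-1) = -6)
s(P) = 1/(2*P)
A = 22 (A = -6 + 28 = 22)
O(t) = 22/t
s(-44) + O(60) = (½)/(-44) + 22/60 = (½)*(-1/44) + 22*(1/60) = -1/88 + 11/30 = 469/1320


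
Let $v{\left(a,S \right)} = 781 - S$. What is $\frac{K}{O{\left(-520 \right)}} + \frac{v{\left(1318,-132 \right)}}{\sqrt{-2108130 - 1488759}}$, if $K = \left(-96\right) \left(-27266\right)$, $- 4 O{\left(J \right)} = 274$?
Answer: $- \frac{5235072}{137} - \frac{913 i \sqrt{3596889}}{3596889} \approx -38212.0 - 0.4814 i$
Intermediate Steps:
$O{\left(J \right)} = - \frac{137}{2}$ ($O{\left(J \right)} = \left(- \frac{1}{4}\right) 274 = - \frac{137}{2}$)
$K = 2617536$
$\frac{K}{O{\left(-520 \right)}} + \frac{v{\left(1318,-132 \right)}}{\sqrt{-2108130 - 1488759}} = \frac{2617536}{- \frac{137}{2}} + \frac{781 - -132}{\sqrt{-2108130 - 1488759}} = 2617536 \left(- \frac{2}{137}\right) + \frac{781 + 132}{\sqrt{-3596889}} = - \frac{5235072}{137} + \frac{913}{i \sqrt{3596889}} = - \frac{5235072}{137} + 913 \left(- \frac{i \sqrt{3596889}}{3596889}\right) = - \frac{5235072}{137} - \frac{913 i \sqrt{3596889}}{3596889}$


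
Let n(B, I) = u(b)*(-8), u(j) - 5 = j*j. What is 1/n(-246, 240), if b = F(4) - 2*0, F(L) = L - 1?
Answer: -1/112 ≈ -0.0089286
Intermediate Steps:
F(L) = -1 + L
b = 3 (b = (-1 + 4) - 2*0 = 3 + 0 = 3)
u(j) = 5 + j² (u(j) = 5 + j*j = 5 + j²)
n(B, I) = -112 (n(B, I) = (5 + 3²)*(-8) = (5 + 9)*(-8) = 14*(-8) = -112)
1/n(-246, 240) = 1/(-112) = -1/112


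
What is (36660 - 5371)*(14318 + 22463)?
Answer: 1150840709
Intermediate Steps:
(36660 - 5371)*(14318 + 22463) = 31289*36781 = 1150840709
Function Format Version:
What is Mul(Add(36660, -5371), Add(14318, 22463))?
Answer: 1150840709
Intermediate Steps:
Mul(Add(36660, -5371), Add(14318, 22463)) = Mul(31289, 36781) = 1150840709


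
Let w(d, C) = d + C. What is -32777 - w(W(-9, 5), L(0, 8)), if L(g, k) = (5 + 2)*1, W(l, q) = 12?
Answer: -32796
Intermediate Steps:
L(g, k) = 7 (L(g, k) = 7*1 = 7)
w(d, C) = C + d
-32777 - w(W(-9, 5), L(0, 8)) = -32777 - (7 + 12) = -32777 - 1*19 = -32777 - 19 = -32796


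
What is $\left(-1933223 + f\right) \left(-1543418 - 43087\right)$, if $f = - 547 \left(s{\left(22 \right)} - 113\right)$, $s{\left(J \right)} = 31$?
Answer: $2995906860345$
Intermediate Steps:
$f = 44854$ ($f = - 547 \left(31 - 113\right) = \left(-547\right) \left(-82\right) = 44854$)
$\left(-1933223 + f\right) \left(-1543418 - 43087\right) = \left(-1933223 + 44854\right) \left(-1543418 - 43087\right) = - 1888369 \left(-1543418 - 43087\right) = \left(-1888369\right) \left(-1586505\right) = 2995906860345$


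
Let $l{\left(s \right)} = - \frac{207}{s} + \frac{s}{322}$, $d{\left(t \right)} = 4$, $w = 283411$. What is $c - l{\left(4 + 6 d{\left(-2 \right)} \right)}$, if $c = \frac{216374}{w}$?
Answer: $\frac{1472793611}{182516684} \approx 8.0694$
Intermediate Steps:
$l{\left(s \right)} = - \frac{207}{s} + \frac{s}{322}$ ($l{\left(s \right)} = - \frac{207}{s} + s \frac{1}{322} = - \frac{207}{s} + \frac{s}{322}$)
$c = \frac{216374}{283411} \approx 0.76346$
$c - l{\left(4 + 6 d{\left(-2 \right)} \right)} = \frac{216374}{283411} - \left(- \frac{207}{4 + 6 \cdot 4} + \frac{4 + 6 \cdot 4}{322}\right) = \frac{216374}{283411} - \left(- \frac{207}{4 + 24} + \frac{4 + 24}{322}\right) = \frac{216374}{283411} - \left(- \frac{207}{28} + \frac{1}{322} \cdot 28\right) = \frac{216374}{283411} - \left(\left(-207\right) \frac{1}{28} + \frac{2}{23}\right) = \frac{216374}{283411} - \left(- \frac{207}{28} + \frac{2}{23}\right) = \frac{216374}{283411} - - \frac{4705}{644} = \frac{216374}{283411} + \frac{4705}{644} = \frac{1472793611}{182516684}$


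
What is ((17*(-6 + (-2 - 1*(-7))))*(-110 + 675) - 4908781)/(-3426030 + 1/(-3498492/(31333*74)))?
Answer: 8603467036956/5992970432701 ≈ 1.4356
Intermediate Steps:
((17*(-6 + (-2 - 1*(-7))))*(-110 + 675) - 4908781)/(-3426030 + 1/(-3498492/(31333*74))) = ((17*(-6 + (-2 + 7)))*565 - 4908781)/(-3426030 + 1/(-3498492/2318642)) = ((17*(-6 + 5))*565 - 4908781)/(-3426030 + 1/(-3498492*1/2318642)) = ((17*(-1))*565 - 4908781)/(-3426030 + 1/(-1749246/1159321)) = (-17*565 - 4908781)/(-3426030 - 1159321/1749246) = (-9605 - 4908781)/(-5992970432701/1749246) = -4918386*(-1749246/5992970432701) = 8603467036956/5992970432701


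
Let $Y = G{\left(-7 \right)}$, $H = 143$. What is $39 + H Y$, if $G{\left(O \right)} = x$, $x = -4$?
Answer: $-533$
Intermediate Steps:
$G{\left(O \right)} = -4$
$Y = -4$
$39 + H Y = 39 + 143 \left(-4\right) = 39 - 572 = -533$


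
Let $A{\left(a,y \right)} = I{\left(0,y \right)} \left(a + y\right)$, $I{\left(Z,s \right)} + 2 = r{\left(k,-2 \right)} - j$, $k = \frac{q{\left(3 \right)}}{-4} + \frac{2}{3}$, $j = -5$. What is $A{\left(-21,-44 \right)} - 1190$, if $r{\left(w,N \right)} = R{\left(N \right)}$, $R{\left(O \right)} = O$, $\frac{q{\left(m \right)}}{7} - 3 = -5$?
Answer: $-1255$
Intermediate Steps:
$q{\left(m \right)} = -14$ ($q{\left(m \right)} = 21 + 7 \left(-5\right) = 21 - 35 = -14$)
$k = \frac{25}{6}$ ($k = - \frac{14}{-4} + \frac{2}{3} = \left(-14\right) \left(- \frac{1}{4}\right) + 2 \cdot \frac{1}{3} = \frac{7}{2} + \frac{2}{3} = \frac{25}{6} \approx 4.1667$)
$r{\left(w,N \right)} = N$
$I{\left(Z,s \right)} = 1$ ($I{\left(Z,s \right)} = -2 - -3 = -2 + \left(-2 + 5\right) = -2 + 3 = 1$)
$A{\left(a,y \right)} = a + y$ ($A{\left(a,y \right)} = 1 \left(a + y\right) = a + y$)
$A{\left(-21,-44 \right)} - 1190 = \left(-21 - 44\right) - 1190 = -65 - 1190 = -1255$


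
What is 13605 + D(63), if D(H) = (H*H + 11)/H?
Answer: 861095/63 ≈ 13668.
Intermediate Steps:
D(H) = (11 + H²)/H (D(H) = (H² + 11)/H = (11 + H²)/H)
13605 + D(63) = 13605 + (63 + 11/63) = 13605 + 3980/63 = 861095/63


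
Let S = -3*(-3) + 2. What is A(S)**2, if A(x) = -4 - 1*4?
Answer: 64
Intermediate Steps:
S = 11 (S = 9 + 2 = 11)
A(x) = -8 (A(x) = -4 - 4 = -8)
A(S)**2 = (-8)**2 = 64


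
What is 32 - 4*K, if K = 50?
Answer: -168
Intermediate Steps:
32 - 4*K = 32 - 4*50 = 32 - 200 = -168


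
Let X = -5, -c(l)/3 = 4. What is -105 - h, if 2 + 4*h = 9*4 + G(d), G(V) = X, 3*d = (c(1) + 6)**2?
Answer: -449/4 ≈ -112.25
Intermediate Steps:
c(l) = -12 (c(l) = -3*4 = -12)
d = 12 (d = (-12 + 6)**2/3 = (1/3)*(-6)**2 = (1/3)*36 = 12)
G(V) = -5
h = 29/4 (h = -1/2 + (9*4 - 5)/4 = -1/2 + (36 - 5)/4 = -1/2 + (1/4)*31 = -1/2 + 31/4 = 29/4 ≈ 7.2500)
-105 - h = -105 - 1*29/4 = -105 - 29/4 = -449/4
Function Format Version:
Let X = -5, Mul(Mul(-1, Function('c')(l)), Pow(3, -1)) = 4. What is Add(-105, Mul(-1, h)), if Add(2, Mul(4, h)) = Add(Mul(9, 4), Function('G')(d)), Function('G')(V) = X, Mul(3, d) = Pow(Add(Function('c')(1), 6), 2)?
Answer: Rational(-449, 4) ≈ -112.25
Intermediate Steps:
Function('c')(l) = -12 (Function('c')(l) = Mul(-3, 4) = -12)
d = 12 (d = Mul(Rational(1, 3), Pow(Add(-12, 6), 2)) = Mul(Rational(1, 3), Pow(-6, 2)) = Mul(Rational(1, 3), 36) = 12)
Function('G')(V) = -5
h = Rational(29, 4) (h = Add(Rational(-1, 2), Mul(Rational(1, 4), Add(Mul(9, 4), -5))) = Add(Rational(-1, 2), Mul(Rational(1, 4), Add(36, -5))) = Add(Rational(-1, 2), Mul(Rational(1, 4), 31)) = Add(Rational(-1, 2), Rational(31, 4)) = Rational(29, 4) ≈ 7.2500)
Add(-105, Mul(-1, h)) = Add(-105, Mul(-1, Rational(29, 4))) = Add(-105, Rational(-29, 4)) = Rational(-449, 4)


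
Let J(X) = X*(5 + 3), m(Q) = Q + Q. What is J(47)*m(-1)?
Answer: -752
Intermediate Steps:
m(Q) = 2*Q
J(X) = 8*X (J(X) = X*8 = 8*X)
J(47)*m(-1) = (8*47)*(2*(-1)) = 376*(-2) = -752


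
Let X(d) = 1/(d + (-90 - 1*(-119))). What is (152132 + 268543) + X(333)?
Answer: 152284351/362 ≈ 4.2068e+5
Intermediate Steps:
X(d) = 1/(29 + d) (X(d) = 1/(d + (-90 + 119)) = 1/(d + 29) = 1/(29 + d))
(152132 + 268543) + X(333) = (152132 + 268543) + 1/(29 + 333) = 420675 + 1/362 = 152284351/362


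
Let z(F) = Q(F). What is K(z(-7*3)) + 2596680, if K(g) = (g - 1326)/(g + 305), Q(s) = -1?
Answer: 789389393/304 ≈ 2.5967e+6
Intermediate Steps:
z(F) = -1
K(g) = (-1326 + g)/(305 + g)
K(z(-7*3)) + 2596680 = (-1326 - 1)/(305 - 1) + 2596680 = -1327/304 + 2596680 = 789389393/304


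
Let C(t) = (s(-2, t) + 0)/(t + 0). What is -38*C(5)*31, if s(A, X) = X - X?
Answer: 0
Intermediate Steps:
s(A, X) = 0
C(t) = 0 (C(t) = (0 + 0)/(t + 0) = 0/t = 0)
-38*C(5)*31 = -38*0*31 = 0*31 = 0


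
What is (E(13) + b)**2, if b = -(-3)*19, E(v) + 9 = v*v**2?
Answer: 5040025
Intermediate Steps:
E(v) = -9 + v**3 (E(v) = -9 + v*v**2 = -9 + v**3)
b = 57 (b = -3*(-19) = 57)
(E(13) + b)**2 = ((-9 + 13**3) + 57)**2 = ((-9 + 2197) + 57)**2 = (2188 + 57)**2 = 2245**2 = 5040025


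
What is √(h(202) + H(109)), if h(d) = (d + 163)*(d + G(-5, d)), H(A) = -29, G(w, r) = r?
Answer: √147431 ≈ 383.97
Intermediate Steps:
h(d) = 2*d*(163 + d) (h(d) = (d + 163)*(d + d) = (163 + d)*(2*d) = 2*d*(163 + d))
√(h(202) + H(109)) = √(2*202*(163 + 202) - 29) = √(2*202*365 - 29) = √(147460 - 29) = √147431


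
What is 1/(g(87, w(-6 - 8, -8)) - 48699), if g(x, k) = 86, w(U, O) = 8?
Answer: -1/48613 ≈ -2.0571e-5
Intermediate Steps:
1/(g(87, w(-6 - 8, -8)) - 48699) = 1/(86 - 48699) = 1/(-48613) = -1/48613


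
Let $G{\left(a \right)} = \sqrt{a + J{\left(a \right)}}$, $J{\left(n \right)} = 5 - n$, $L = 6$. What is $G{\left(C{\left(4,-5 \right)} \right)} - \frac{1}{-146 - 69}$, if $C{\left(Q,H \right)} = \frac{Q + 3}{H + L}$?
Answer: $\frac{1}{215} + \sqrt{5} \approx 2.2407$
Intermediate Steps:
$C{\left(Q,H \right)} = \frac{3 + Q}{6 + H}$ ($C{\left(Q,H \right)} = \frac{Q + 3}{H + 6} = \frac{3 + Q}{6 + H}$)
$G{\left(a \right)} = \sqrt{5}$ ($G{\left(a \right)} = \sqrt{a - \left(-5 + a\right)} = \sqrt{5}$)
$G{\left(C{\left(4,-5 \right)} \right)} - \frac{1}{-146 - 69} = \sqrt{5} - \frac{1}{-146 - 69} = \sqrt{5} - \frac{1}{-215} = \sqrt{5} - - \frac{1}{215} = \sqrt{5} + \frac{1}{215} = \frac{1}{215} + \sqrt{5}$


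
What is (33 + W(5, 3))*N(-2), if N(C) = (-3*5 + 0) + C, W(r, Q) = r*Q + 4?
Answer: -884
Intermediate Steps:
W(r, Q) = 4 + Q*r (W(r, Q) = Q*r + 4 = 4 + Q*r)
N(C) = -15 + C (N(C) = (-15 + 0) + C = -15 + C)
(33 + W(5, 3))*N(-2) = (33 + (4 + 3*5))*(-15 - 2) = (33 + (4 + 15))*(-17) = (33 + 19)*(-17) = 52*(-17) = -884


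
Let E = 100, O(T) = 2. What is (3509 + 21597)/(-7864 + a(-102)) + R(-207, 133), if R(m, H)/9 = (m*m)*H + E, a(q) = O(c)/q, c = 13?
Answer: 20571084997539/401065 ≈ 5.1291e+7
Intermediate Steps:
a(q) = 2/q
R(m, H) = 900 + 9*H*m**2 (R(m, H) = 9*((m*m)*H + 100) = 9*(m**2*H + 100) = 9*(H*m**2 + 100) = 9*(100 + H*m**2) = 900 + 9*H*m**2)
(3509 + 21597)/(-7864 + a(-102)) + R(-207, 133) = (3509 + 21597)/(-7864 + 2/(-102)) + (900 + 9*133*(-207)**2) = 25106/(-7864 + 2*(-1/102)) + (900 + 9*133*42849) = 25106/(-7864 - 1/51) + (900 + 51290253) = 25106/(-401065/51) + 51291153 = 25106*(-51/401065) + 51291153 = -1280406/401065 + 51291153 = 20571084997539/401065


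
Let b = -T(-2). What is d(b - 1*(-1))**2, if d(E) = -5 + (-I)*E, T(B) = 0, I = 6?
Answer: 121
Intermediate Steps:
b = 0 (b = -1*0 = 0)
d(E) = -5 - 6*E (d(E) = -5 + (-1*6)*E = -5 - 6*E)
d(b - 1*(-1))**2 = (-5 - 6*(0 - 1*(-1)))**2 = (-5 - 6*(0 + 1))**2 = (-5 - 6*1)**2 = (-5 - 6)**2 = (-11)**2 = 121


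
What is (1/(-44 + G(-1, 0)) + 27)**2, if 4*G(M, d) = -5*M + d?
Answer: 21279769/29241 ≈ 727.74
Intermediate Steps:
G(M, d) = -5*M/4 + d/4 (G(M, d) = (-5*M + d)/4 = (d - 5*M)/4 = -5*M/4 + d/4)
(1/(-44 + G(-1, 0)) + 27)**2 = (1/(-44 + (-5/4*(-1) + (1/4)*0)) + 27)**2 = (1/(-44 + (5/4 + 0)) + 27)**2 = (1/(-44 + 5/4) + 27)**2 = (1/(-171/4) + 27)**2 = (-4/171 + 27)**2 = (4613/171)**2 = 21279769/29241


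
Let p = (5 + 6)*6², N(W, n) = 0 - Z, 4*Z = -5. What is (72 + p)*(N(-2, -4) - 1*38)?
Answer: -17199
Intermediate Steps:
Z = -5/4 (Z = (¼)*(-5) = -5/4 ≈ -1.2500)
N(W, n) = 5/4 (N(W, n) = 0 - 1*(-5/4) = 0 + 5/4 = 5/4)
p = 396 (p = 11*36 = 396)
(72 + p)*(N(-2, -4) - 1*38) = (72 + 396)*(5/4 - 1*38) = 468*(5/4 - 38) = 468*(-147/4) = -17199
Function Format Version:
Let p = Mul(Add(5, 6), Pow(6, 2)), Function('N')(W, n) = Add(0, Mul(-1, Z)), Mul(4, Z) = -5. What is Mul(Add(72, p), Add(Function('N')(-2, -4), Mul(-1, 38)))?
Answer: -17199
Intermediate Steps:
Z = Rational(-5, 4) (Z = Mul(Rational(1, 4), -5) = Rational(-5, 4) ≈ -1.2500)
Function('N')(W, n) = Rational(5, 4) (Function('N')(W, n) = Add(0, Mul(-1, Rational(-5, 4))) = Add(0, Rational(5, 4)) = Rational(5, 4))
p = 396 (p = Mul(11, 36) = 396)
Mul(Add(72, p), Add(Function('N')(-2, -4), Mul(-1, 38))) = Mul(Add(72, 396), Add(Rational(5, 4), Mul(-1, 38))) = Mul(468, Add(Rational(5, 4), -38)) = Mul(468, Rational(-147, 4)) = -17199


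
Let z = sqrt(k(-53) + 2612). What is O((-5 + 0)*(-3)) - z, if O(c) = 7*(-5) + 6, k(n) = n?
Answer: -29 - sqrt(2559) ≈ -79.587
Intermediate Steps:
O(c) = -29 (O(c) = -35 + 6 = -29)
z = sqrt(2559) (z = sqrt(-53 + 2612) = sqrt(2559) ≈ 50.587)
O((-5 + 0)*(-3)) - z = -29 - sqrt(2559)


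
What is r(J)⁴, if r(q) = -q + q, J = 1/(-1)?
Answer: 0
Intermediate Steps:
J = -1
r(q) = 0
r(J)⁴ = 0⁴ = 0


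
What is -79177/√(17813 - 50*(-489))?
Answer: -79177*√42263/42263 ≈ -385.14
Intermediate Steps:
-79177/√(17813 - 50*(-489)) = -79177/√(17813 + 24450) = -79177*√42263/42263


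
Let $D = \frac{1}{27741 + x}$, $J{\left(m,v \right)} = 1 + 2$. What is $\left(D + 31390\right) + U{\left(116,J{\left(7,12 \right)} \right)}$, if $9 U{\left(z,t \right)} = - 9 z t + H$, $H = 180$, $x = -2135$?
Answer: $\frac{795373573}{25606} \approx 31062.0$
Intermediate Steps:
$J{\left(m,v \right)} = 3$
$U{\left(z,t \right)} = 20 - t z$ ($U{\left(z,t \right)} = \frac{- 9 z t + 180}{9} = \frac{- 9 t z + 180}{9} = \frac{180 - 9 t z}{9} = 20 - t z$)
$D = \frac{1}{25606}$ ($D = \frac{1}{27741 - 2135} = \frac{1}{25606} \approx 3.9053 \cdot 10^{-5}$)
$\left(D + 31390\right) + U{\left(116,J{\left(7,12 \right)} \right)} = \left(\frac{1}{25606} + 31390\right) + \left(20 - 3 \cdot 116\right) = \frac{803772341}{25606} + \left(20 - 348\right) = \frac{803772341}{25606} - 328 = \frac{795373573}{25606}$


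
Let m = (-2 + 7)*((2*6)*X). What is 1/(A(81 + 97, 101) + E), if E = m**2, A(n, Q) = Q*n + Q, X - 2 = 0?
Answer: 1/32479 ≈ 3.0789e-5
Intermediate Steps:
X = 2 (X = 2 + 0 = 2)
A(n, Q) = Q + Q*n
m = 120 (m = (-2 + 7)*((2*6)*2) = 5*(12*2) = 5*24 = 120)
E = 14400 (E = 120**2 = 14400)
1/(A(81 + 97, 101) + E) = 1/(101*(1 + (81 + 97)) + 14400) = 1/(101*(1 + 178) + 14400) = 1/(101*179 + 14400) = 1/(18079 + 14400) = 1/32479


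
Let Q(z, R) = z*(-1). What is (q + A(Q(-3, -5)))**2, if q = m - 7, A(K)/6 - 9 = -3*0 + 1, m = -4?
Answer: 2401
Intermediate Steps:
Q(z, R) = -z
A(K) = 60 (A(K) = 54 + 6*(-3*0 + 1) = 54 + 6*(0 + 1) = 54 + 6*1 = 54 + 6 = 60)
q = -11 (q = -4 - 7 = -11)
(q + A(Q(-3, -5)))**2 = (-11 + 60)**2 = 49**2 = 2401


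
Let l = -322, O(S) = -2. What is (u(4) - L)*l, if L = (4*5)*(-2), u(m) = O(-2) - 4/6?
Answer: -36064/3 ≈ -12021.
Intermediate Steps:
u(m) = -8/3 (u(m) = -2 - 4/6 = -2 - 1*2/3 = -2 - 2/3 = -8/3)
L = -40 (L = 20*(-2) = -40)
(u(4) - L)*l = (-8/3 - 1*(-40))*(-322) = (-8/3 + 40)*(-322) = (112/3)*(-322) = -36064/3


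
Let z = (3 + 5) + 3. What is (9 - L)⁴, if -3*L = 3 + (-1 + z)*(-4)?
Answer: 10000/81 ≈ 123.46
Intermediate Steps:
z = 11 (z = 8 + 3 = 11)
L = 37/3 (L = -(3 + (-1 + 11)*(-4))/3 = -(3 + 10*(-4))/3 = -(3 - 40)/3 = -⅓*(-37) = 37/3 ≈ 12.333)
(9 - L)⁴ = (9 - 1*37/3)⁴ = (9 - 37/3)⁴ = (-10/3)⁴ = 10000/81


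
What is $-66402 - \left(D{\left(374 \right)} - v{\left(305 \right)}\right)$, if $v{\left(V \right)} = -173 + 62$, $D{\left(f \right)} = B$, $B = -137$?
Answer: $-66376$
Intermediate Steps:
$D{\left(f \right)} = -137$
$v{\left(V \right)} = -111$
$-66402 - \left(D{\left(374 \right)} - v{\left(305 \right)}\right) = -66402 - \left(-137 - -111\right) = -66402 - \left(-137 + 111\right) = -66402 - -26 = -66402 + 26 = -66376$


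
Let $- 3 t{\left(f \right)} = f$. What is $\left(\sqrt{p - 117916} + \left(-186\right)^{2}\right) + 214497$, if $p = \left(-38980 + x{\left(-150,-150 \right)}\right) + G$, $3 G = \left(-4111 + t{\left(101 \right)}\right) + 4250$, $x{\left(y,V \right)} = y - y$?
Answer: $249093 + \frac{2 i \sqrt{352937}}{3} \approx 2.4909 \cdot 10^{5} + 396.06 i$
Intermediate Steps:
$x{\left(y,V \right)} = 0$
$t{\left(f \right)} = - \frac{f}{3}$
$G = \frac{316}{9}$ ($G = \frac{\left(-4111 - \frac{101}{3}\right) + 4250}{3} = \frac{- \frac{12434}{3} + 4250}{3} = \frac{1}{3} \cdot \frac{316}{3} = \frac{316}{9} \approx 35.111$)
$p = - \frac{350504}{9}$ ($p = \left(-38980 + 0\right) + \frac{316}{9} = -38980 + \frac{316}{9} = - \frac{350504}{9} \approx -38945.0$)
$\left(\sqrt{p - 117916} + \left(-186\right)^{2}\right) + 214497 = \left(\sqrt{- \frac{350504}{9} - 117916} + \left(-186\right)^{2}\right) + 214497 = \left(\sqrt{- \frac{1411748}{9}} + 34596\right) + 214497 = \left(\frac{2 i \sqrt{352937}}{3} + 34596\right) + 214497 = \left(34596 + \frac{2 i \sqrt{352937}}{3}\right) + 214497 = 249093 + \frac{2 i \sqrt{352937}}{3}$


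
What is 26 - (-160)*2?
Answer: 346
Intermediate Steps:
26 - (-160)*2 = 26 - 40*(-8) = 26 + 320 = 346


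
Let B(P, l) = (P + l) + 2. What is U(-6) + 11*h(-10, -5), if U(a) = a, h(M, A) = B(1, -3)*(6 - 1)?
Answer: -6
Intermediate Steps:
B(P, l) = 2 + P + l
h(M, A) = 0 (h(M, A) = (2 + 1 - 3)*(6 - 1) = 0*5 = 0)
U(-6) + 11*h(-10, -5) = -6 + 11*0 = -6 + 0 = -6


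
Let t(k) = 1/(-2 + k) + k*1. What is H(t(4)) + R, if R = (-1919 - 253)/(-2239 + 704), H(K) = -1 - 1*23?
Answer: -34668/1535 ≈ -22.585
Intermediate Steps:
t(k) = k + 1/(-2 + k) (t(k) = 1/(-2 + k) + k = k + 1/(-2 + k))
H(K) = -24 (H(K) = -1 - 23 = -24)
R = 2172/1535 (R = -2172/(-1535) = -2172*(-1/1535) = 2172/1535 ≈ 1.4150)
H(t(4)) + R = -24 + 2172/1535 = -34668/1535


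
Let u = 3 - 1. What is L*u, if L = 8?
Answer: 16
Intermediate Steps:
u = 2
L*u = 8*2 = 16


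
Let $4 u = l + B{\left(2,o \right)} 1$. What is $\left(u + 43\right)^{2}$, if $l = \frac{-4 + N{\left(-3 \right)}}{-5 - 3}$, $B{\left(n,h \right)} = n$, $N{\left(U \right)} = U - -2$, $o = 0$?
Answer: $\frac{1951609}{1024} \approx 1905.9$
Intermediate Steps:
$N{\left(U \right)} = 2 + U$ ($N{\left(U \right)} = U + 2 = 2 + U$)
$l = \frac{5}{8}$ ($l = \frac{-4 + \left(2 - 3\right)}{-5 - 3} = \frac{-4 - 1}{-8} = \left(-5\right) \left(- \frac{1}{8}\right) = \frac{5}{8} \approx 0.625$)
$u = \frac{21}{32}$ ($u = \frac{\frac{5}{8} + 2 \cdot 1}{4} = \frac{\frac{5}{8} + 2}{4} = \frac{1}{4} \cdot \frac{21}{8} = \frac{21}{32} \approx 0.65625$)
$\left(u + 43\right)^{2} = \left(\frac{21}{32} + 43\right)^{2} = \left(\frac{1397}{32}\right)^{2} = \frac{1951609}{1024}$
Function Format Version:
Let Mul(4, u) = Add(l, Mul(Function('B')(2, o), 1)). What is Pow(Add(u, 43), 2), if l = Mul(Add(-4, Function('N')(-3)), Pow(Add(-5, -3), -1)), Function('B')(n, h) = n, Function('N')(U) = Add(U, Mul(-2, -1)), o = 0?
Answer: Rational(1951609, 1024) ≈ 1905.9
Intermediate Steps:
Function('N')(U) = Add(2, U) (Function('N')(U) = Add(U, 2) = Add(2, U))
l = Rational(5, 8) (l = Mul(Add(-4, Add(2, -3)), Pow(Add(-5, -3), -1)) = Mul(Add(-4, -1), Pow(-8, -1)) = Mul(-5, Rational(-1, 8)) = Rational(5, 8) ≈ 0.62500)
u = Rational(21, 32) (u = Mul(Rational(1, 4), Add(Rational(5, 8), Mul(2, 1))) = Mul(Rational(1, 4), Add(Rational(5, 8), 2)) = Mul(Rational(1, 4), Rational(21, 8)) = Rational(21, 32) ≈ 0.65625)
Pow(Add(u, 43), 2) = Pow(Add(Rational(21, 32), 43), 2) = Pow(Rational(1397, 32), 2) = Rational(1951609, 1024)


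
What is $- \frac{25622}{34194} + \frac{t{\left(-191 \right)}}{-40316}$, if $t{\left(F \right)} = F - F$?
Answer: $- \frac{12811}{17097} \approx -0.74931$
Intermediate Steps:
$t{\left(F \right)} = 0$
$- \frac{25622}{34194} + \frac{t{\left(-191 \right)}}{-40316} = - \frac{25622}{34194} + \frac{0}{-40316} = \left(-25622\right) \frac{1}{34194} + 0 \left(- \frac{1}{40316}\right) = - \frac{12811}{17097} + 0 = - \frac{12811}{17097}$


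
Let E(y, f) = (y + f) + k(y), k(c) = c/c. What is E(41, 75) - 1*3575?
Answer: -3458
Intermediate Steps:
k(c) = 1
E(y, f) = 1 + f + y (E(y, f) = (y + f) + 1 = (f + y) + 1 = 1 + f + y)
E(41, 75) - 1*3575 = (1 + 75 + 41) - 1*3575 = 117 - 3575 = -3458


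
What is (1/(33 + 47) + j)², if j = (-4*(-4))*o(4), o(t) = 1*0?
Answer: 1/6400 ≈ 0.00015625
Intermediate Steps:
o(t) = 0
j = 0 (j = -4*(-4)*0 = 16*0 = 0)
(1/(33 + 47) + j)² = (1/(33 + 47) + 0)² = (1/80 + 0)² = (1/80)² = 1/6400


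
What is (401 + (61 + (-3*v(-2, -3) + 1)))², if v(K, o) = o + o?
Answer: 231361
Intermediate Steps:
v(K, o) = 2*o
(401 + (61 + (-3*v(-2, -3) + 1)))² = (401 + (61 + (-6*(-3) + 1)))² = (401 + (61 + (-3*(-6) + 1)))² = (401 + (61 + (18 + 1)))² = (401 + (61 + 19))² = (401 + 80)² = 481² = 231361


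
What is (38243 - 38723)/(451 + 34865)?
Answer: -40/2943 ≈ -0.013592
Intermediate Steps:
(38243 - 38723)/(451 + 34865) = -480/35316 = -480*1/35316 = -40/2943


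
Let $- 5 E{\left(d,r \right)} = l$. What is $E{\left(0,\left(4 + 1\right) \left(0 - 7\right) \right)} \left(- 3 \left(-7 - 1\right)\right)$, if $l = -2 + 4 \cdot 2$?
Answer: $- \frac{144}{5} \approx -28.8$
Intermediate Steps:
$l = 6$ ($l = -2 + 8 = 6$)
$E{\left(d,r \right)} = - \frac{6}{5}$ ($E{\left(d,r \right)} = \left(- \frac{1}{5}\right) 6 = - \frac{6}{5}$)
$E{\left(0,\left(4 + 1\right) \left(0 - 7\right) \right)} \left(- 3 \left(-7 - 1\right)\right) = - \frac{6 \left(- 3 \left(-7 - 1\right)\right)}{5} = - \frac{6 \left(\left(-3\right) \left(-8\right)\right)}{5} = \left(- \frac{6}{5}\right) 24 = - \frac{144}{5}$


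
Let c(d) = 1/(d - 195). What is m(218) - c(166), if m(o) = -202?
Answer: -5857/29 ≈ -201.97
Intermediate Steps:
c(d) = 1/(-195 + d)
m(218) - c(166) = -202 - 1/(-195 + 166) = -202 - 1/(-29) = -202 - 1*(-1/29) = -202 + 1/29 = -5857/29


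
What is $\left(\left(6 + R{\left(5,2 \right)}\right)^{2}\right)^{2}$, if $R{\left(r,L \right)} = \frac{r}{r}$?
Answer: $2401$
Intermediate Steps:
$R{\left(r,L \right)} = 1$
$\left(\left(6 + R{\left(5,2 \right)}\right)^{2}\right)^{2} = \left(\left(6 + 1\right)^{2}\right)^{2} = \left(7^{2}\right)^{2} = 49^{2} = 2401$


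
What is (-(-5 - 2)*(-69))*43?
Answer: -20769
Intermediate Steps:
(-(-5 - 2)*(-69))*43 = (-1*(-7)*(-69))*43 = (7*(-69))*43 = -483*43 = -20769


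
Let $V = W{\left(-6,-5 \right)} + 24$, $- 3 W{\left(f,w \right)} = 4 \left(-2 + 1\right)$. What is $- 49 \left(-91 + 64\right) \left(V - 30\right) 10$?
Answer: $-61740$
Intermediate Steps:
$W{\left(f,w \right)} = \frac{4}{3}$ ($W{\left(f,w \right)} = - \frac{4 \left(-2 + 1\right)}{3} = - \frac{4 \left(-1\right)}{3} = \left(- \frac{1}{3}\right) \left(-4\right) = \frac{4}{3}$)
$V = \frac{76}{3}$ ($V = \frac{4}{3} + 24 = \frac{76}{3} \approx 25.333$)
$- 49 \left(-91 + 64\right) \left(V - 30\right) 10 = - 49 \left(-91 + 64\right) \left(\frac{76}{3} - 30\right) 10 = - 49 \left(\left(-27\right) \left(- \frac{14}{3}\right)\right) 10 = \left(-49\right) 126 \cdot 10 = \left(-6174\right) 10 = -61740$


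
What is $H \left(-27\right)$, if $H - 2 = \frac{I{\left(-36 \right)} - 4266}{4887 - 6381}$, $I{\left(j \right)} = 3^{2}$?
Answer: $- \frac{21735}{166} \approx -130.93$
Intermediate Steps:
$I{\left(j \right)} = 9$
$H = \frac{805}{166}$ ($H = 2 + \frac{9 - 4266}{4887 - 6381} = 2 - \frac{4257}{-1494} = 2 - - \frac{473}{166} = 2 + \frac{473}{166} = \frac{805}{166} \approx 4.8494$)
$H \left(-27\right) = \frac{805}{166} \left(-27\right) = - \frac{21735}{166}$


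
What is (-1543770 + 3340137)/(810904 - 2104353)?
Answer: -1796367/1293449 ≈ -1.3888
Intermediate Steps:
(-1543770 + 3340137)/(810904 - 2104353) = 1796367/(-1293449) = 1796367*(-1/1293449) = -1796367/1293449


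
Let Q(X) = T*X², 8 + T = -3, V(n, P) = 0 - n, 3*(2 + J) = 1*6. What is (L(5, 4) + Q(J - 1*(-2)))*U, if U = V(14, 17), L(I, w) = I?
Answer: 546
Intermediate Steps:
J = 0 (J = -2 + (1*6)/3 = -2 + (⅓)*6 = -2 + 2 = 0)
V(n, P) = -n
T = -11 (T = -8 - 3 = -11)
Q(X) = -11*X²
U = -14 (U = -1*14 = -14)
(L(5, 4) + Q(J - 1*(-2)))*U = (5 - 11*(0 - 1*(-2))²)*(-14) = (5 - 11*(0 + 2)²)*(-14) = (5 - 11*2²)*(-14) = (5 - 11*4)*(-14) = (5 - 44)*(-14) = -39*(-14) = 546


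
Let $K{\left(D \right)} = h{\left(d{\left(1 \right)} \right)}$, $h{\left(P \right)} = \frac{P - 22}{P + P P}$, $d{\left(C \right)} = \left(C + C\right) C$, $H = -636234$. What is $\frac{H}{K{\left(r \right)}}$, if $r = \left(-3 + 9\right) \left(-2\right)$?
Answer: $\frac{954351}{5} \approx 1.9087 \cdot 10^{5}$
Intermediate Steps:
$d{\left(C \right)} = 2 C^{2}$ ($d{\left(C \right)} = 2 C C = 2 C^{2}$)
$h{\left(P \right)} = \frac{-22 + P}{P + P^{2}}$
$r = -12$ ($r = 6 \left(-2\right) = -12$)
$K{\left(D \right)} = - \frac{10}{3}$ ($K{\left(D \right)} = \frac{-22 + 2 \cdot 1^{2}}{2 \cdot 1^{2} \left(1 + 2 \cdot 1^{2}\right)} = \frac{-22 + 2 \cdot 1}{2 \cdot 1 \left(1 + 2 \cdot 1\right)} = \frac{-22 + 2}{2 \left(1 + 2\right)} = \frac{1}{2} \cdot \frac{1}{3} \left(-20\right) = - \frac{10}{3}$)
$\frac{H}{K{\left(r \right)}} = - \frac{636234}{- \frac{10}{3}} = \left(-636234\right) \left(- \frac{3}{10}\right) = \frac{954351}{5}$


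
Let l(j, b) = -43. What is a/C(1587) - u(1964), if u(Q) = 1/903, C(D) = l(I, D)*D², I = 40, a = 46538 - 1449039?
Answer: 8977984/758089269 ≈ 0.011843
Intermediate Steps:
a = -1402501
C(D) = -43*D²
u(Q) = 1/903
a/C(1587) - u(1964) = -1402501/((-43*1587²)) - 1*1/903 = -1402501/((-43*2518569)) - 1/903 = -1402501/(-108298467) - 1/903 = -1402501*(-1/108298467) - 1/903 = 1402501/108298467 - 1/903 = 8977984/758089269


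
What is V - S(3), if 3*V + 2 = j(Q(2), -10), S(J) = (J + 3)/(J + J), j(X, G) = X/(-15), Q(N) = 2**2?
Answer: -79/45 ≈ -1.7556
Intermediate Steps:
Q(N) = 4
j(X, G) = -X/15 (j(X, G) = X*(-1/15) = -X/15)
S(J) = (3 + J)/(2*J) (S(J) = (3 + J)/((2*J)) = (3 + J)*(1/(2*J)) = (3 + J)/(2*J))
V = -34/45 (V = -2/3 + (-1/15*4)/3 = -2/3 + (1/3)*(-4/15) = -2/3 - 4/45 = -34/45 ≈ -0.75556)
V - S(3) = -34/45 - (3 + 3)/(2*3) = -34/45 - 6/(2*3) = -34/45 - 1*1 = -34/45 - 1 = -79/45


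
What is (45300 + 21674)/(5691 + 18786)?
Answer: 66974/24477 ≈ 2.7362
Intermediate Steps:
(45300 + 21674)/(5691 + 18786) = 66974/24477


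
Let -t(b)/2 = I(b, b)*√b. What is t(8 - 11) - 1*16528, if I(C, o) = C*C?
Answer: -16528 - 18*I*√3 ≈ -16528.0 - 31.177*I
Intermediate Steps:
I(C, o) = C²
t(b) = -2*b^(5/2) (t(b) = -2*b²*√b = -2*b^(5/2))
t(8 - 11) - 1*16528 = -2*(8 - 11)^(5/2) - 1*16528 = -18*I*√3 - 16528 = -16528 - 18*I*√3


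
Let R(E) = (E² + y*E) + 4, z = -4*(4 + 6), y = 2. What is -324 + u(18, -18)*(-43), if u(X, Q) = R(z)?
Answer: -65856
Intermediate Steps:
z = -40 (z = -4*10 = -40)
R(E) = 4 + E² + 2*E (R(E) = (E² + 2*E) + 4 = 4 + E² + 2*E)
u(X, Q) = 1524 (u(X, Q) = 4 + (-40)² + 2*(-40) = 4 + 1600 - 80 = 1524)
-324 + u(18, -18)*(-43) = -324 + 1524*(-43) = -324 - 65532 = -65856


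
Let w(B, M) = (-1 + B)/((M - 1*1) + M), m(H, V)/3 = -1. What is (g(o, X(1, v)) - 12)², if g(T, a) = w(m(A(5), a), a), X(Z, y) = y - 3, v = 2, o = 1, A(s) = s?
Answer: 1024/9 ≈ 113.78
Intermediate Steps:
m(H, V) = -3 (m(H, V) = 3*(-1) = -3)
w(B, M) = (-1 + B)/(-1 + 2*M) (w(B, M) = (-1 + B)/((M - 1) + M) = (-1 + B)/((-1 + M) + M) = (-1 + B)/(-1 + 2*M))
X(Z, y) = -3 + y
g(T, a) = -4/(-1 + 2*a) (g(T, a) = (-1 - 3)/(-1 + 2*a) = -4/(-1 + 2*a))
(g(o, X(1, v)) - 12)² = (-4/(-1 + 2*(-3 + 2)) - 12)² = (-4/(-1 + 2*(-1)) - 12)² = (-4/(-1 - 2) - 12)² = (-4/(-3) - 12)² = (-4*(-⅓) - 12)² = (4/3 - 12)² = (-32/3)² = 1024/9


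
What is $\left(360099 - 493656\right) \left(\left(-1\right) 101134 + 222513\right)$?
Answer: $-16211015103$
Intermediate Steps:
$\left(360099 - 493656\right) \left(\left(-1\right) 101134 + 222513\right) = - 133557 \left(-101134 + 222513\right) = \left(-133557\right) 121379 = -16211015103$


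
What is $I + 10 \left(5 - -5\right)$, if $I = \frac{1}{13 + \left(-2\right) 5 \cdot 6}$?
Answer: $\frac{4699}{47} \approx 99.979$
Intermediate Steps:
$I = - \frac{1}{47}$ ($I = \frac{1}{13 - 60} = \frac{1}{-47} = - \frac{1}{47} \approx -0.021277$)
$I + 10 \left(5 - -5\right) = - \frac{1}{47} + 10 \left(5 - -5\right) = - \frac{1}{47} + 10 \left(5 + 5\right) = - \frac{1}{47} + 10 \cdot 10 = - \frac{1}{47} + 100 = \frac{4699}{47}$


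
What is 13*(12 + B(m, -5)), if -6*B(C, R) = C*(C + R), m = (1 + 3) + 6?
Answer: 143/3 ≈ 47.667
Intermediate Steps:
m = 10 (m = 4 + 6 = 10)
B(C, R) = -C*(C + R)/6
13*(12 + B(m, -5)) = 13*(12 - ⅙*10*(10 - 5)) = 13*(12 - ⅙*10*5) = 13*(12 - 25/3) = 13*(11/3) = 143/3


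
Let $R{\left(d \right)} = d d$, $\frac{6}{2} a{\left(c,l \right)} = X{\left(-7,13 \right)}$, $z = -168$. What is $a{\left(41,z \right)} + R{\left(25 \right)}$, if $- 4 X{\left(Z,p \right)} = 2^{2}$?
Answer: $\frac{1874}{3} \approx 624.67$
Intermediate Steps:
$X{\left(Z,p \right)} = -1$ ($X{\left(Z,p \right)} = - \frac{2^{2}}{4} = \left(- \frac{1}{4}\right) 4 = -1$)
$a{\left(c,l \right)} = - \frac{1}{3}$ ($a{\left(c,l \right)} = \frac{1}{3} \left(-1\right) = - \frac{1}{3}$)
$R{\left(d \right)} = d^{2}$
$a{\left(41,z \right)} + R{\left(25 \right)} = - \frac{1}{3} + 25^{2} = - \frac{1}{3} + 625 = \frac{1874}{3}$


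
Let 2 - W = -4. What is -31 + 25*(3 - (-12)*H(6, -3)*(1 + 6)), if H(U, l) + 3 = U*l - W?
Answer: -56656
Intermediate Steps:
W = 6 (W = 2 - 1*(-4) = 2 + 4 = 6)
H(U, l) = -9 + U*l (H(U, l) = -3 + (U*l - 1*6) = -3 + (U*l - 6) = -3 + (-6 + U*l) = -9 + U*l)
-31 + 25*(3 - (-12)*H(6, -3)*(1 + 6)) = -31 + 25*(3 - (-12)*(-9 + 6*(-3))*(1 + 6)) = -31 + 25*(3 - (-12)*(-9 - 18)*7) = -31 + 25*(3 - (-12)*(-27*7)) = -31 + 25*(3 - (-12)*(-189)) = -31 + 25*(3 - 3*756) = -31 + 25*(3 - 2268) = -31 + 25*(-2265) = -31 - 56625 = -56656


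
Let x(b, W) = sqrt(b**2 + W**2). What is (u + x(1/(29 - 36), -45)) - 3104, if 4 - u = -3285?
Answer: 185 + sqrt(99226)/7 ≈ 230.00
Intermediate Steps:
u = 3289 (u = 4 - 1*(-3285) = 4 + 3285 = 3289)
x(b, W) = sqrt(W**2 + b**2)
(u + x(1/(29 - 36), -45)) - 3104 = (3289 + sqrt((-45)**2 + (1/(29 - 36))**2)) - 3104 = (3289 + sqrt(2025 + (1/(-7))**2)) - 3104 = (3289 + sqrt(2025 + (-1/7)**2)) - 3104 = (3289 + sqrt(2025 + 1/49)) - 3104 = (3289 + sqrt(99226/49)) - 3104 = (3289 + sqrt(99226)/7) - 3104 = 185 + sqrt(99226)/7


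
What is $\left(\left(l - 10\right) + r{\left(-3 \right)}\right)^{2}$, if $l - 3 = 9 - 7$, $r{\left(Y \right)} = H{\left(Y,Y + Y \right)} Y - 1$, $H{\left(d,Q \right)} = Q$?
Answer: $144$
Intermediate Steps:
$r{\left(Y \right)} = -1 + 2 Y^{2}$ ($r{\left(Y \right)} = \left(Y + Y\right) Y - 1 = 2 Y Y - 1 = 2 Y^{2} - 1 = -1 + 2 Y^{2}$)
$l = 5$ ($l = 3 + \left(9 - 7\right) = 3 + 2 = 5$)
$\left(\left(l - 10\right) + r{\left(-3 \right)}\right)^{2} = \left(\left(5 - 10\right) - \left(1 - 2 \left(-3\right)^{2}\right)\right)^{2} = \left(\left(5 - 10\right) + \left(-1 + 2 \cdot 9\right)\right)^{2} = \left(\left(5 - 10\right) + \left(-1 + 18\right)\right)^{2} = \left(-5 + 17\right)^{2} = 12^{2} = 144$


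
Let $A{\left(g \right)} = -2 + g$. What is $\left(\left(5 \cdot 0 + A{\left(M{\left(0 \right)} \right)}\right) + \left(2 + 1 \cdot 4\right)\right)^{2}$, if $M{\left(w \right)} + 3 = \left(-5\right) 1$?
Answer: $16$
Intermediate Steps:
$M{\left(w \right)} = -8$ ($M{\left(w \right)} = -3 - 5 = -8$)
$\left(\left(5 \cdot 0 + A{\left(M{\left(0 \right)} \right)}\right) + \left(2 + 1 \cdot 4\right)\right)^{2} = \left(\left(5 \cdot 0 - 10\right) + \left(2 + 1 \cdot 4\right)\right)^{2} = \left(\left(0 - 10\right) + \left(2 + 4\right)\right)^{2} = \left(-10 + 6\right)^{2} = \left(-4\right)^{2} = 16$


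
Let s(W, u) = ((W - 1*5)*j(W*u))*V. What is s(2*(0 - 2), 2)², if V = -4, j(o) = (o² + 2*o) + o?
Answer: 2073600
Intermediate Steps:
j(o) = o² + 3*o
s(W, u) = -4*W*u*(-5 + W)*(3 + W*u) (s(W, u) = ((W - 1*5)*((W*u)*(3 + W*u)))*(-4) = ((W - 5)*(W*u*(3 + W*u)))*(-4) = ((-5 + W)*(W*u*(3 + W*u)))*(-4) = (W*u*(-5 + W)*(3 + W*u))*(-4) = -4*W*u*(-5 + W)*(3 + W*u))
s(2*(0 - 2), 2)² = (-4*2*(0 - 2)*2*(-5 + 2*(0 - 2))*(3 + (2*(0 - 2))*2))² = (-4*2*(-2)*2*(-5 + 2*(-2))*(3 + (2*(-2))*2))² = (-4*(-4)*2*(-5 - 4)*(3 - 4*2))² = (-4*(-4)*2*(-9)*(3 - 8))² = (-4*(-4)*2*(-9)*(-5))² = 1440² = 2073600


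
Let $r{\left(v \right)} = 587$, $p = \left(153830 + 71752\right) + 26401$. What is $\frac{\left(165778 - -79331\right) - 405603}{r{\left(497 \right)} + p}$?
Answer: $- \frac{26749}{42095} \approx -0.63544$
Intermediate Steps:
$p = 251983$ ($p = 225582 + 26401 = 251983$)
$\frac{\left(165778 - -79331\right) - 405603}{r{\left(497 \right)} + p} = \frac{\left(165778 - -79331\right) - 405603}{587 + 251983} = \frac{\left(165778 + 79331\right) - 405603}{252570} = \left(245109 - 405603\right) \frac{1}{252570} = \left(-160494\right) \frac{1}{252570} = - \frac{26749}{42095}$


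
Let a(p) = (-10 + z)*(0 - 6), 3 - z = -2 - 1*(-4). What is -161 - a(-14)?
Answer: -215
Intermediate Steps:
z = 1 (z = 3 - (-2 - 1*(-4)) = 3 - (-2 + 4) = 3 - 1*2 = 3 - 2 = 1)
a(p) = 54 (a(p) = (-10 + 1)*(0 - 6) = -9*(-6) = 54)
-161 - a(-14) = -161 - 1*54 = -161 - 54 = -215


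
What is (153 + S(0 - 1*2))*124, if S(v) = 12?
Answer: 20460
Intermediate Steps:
(153 + S(0 - 1*2))*124 = (153 + 12)*124 = 165*124 = 20460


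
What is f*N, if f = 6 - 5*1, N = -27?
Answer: -27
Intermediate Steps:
f = 1 (f = 6 - 5 = 1)
f*N = 1*(-27) = -27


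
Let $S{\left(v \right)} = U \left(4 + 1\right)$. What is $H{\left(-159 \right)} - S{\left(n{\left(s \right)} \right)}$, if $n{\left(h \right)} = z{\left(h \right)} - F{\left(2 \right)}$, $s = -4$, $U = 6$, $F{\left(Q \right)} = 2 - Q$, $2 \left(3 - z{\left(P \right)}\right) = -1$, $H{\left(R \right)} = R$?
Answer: $-189$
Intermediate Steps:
$z{\left(P \right)} = \frac{7}{2}$ ($z{\left(P \right)} = 3 - - \frac{1}{2} = 3 + \frac{1}{2} = \frac{7}{2}$)
$n{\left(h \right)} = \frac{7}{2}$ ($n{\left(h \right)} = \frac{7}{2} - \left(2 - 2\right) = \frac{7}{2} - 0 = \frac{7}{2} + 0 = \frac{7}{2}$)
$S{\left(v \right)} = 30$ ($S{\left(v \right)} = 6 \left(4 + 1\right) = 6 \cdot 5 = 30$)
$H{\left(-159 \right)} - S{\left(n{\left(s \right)} \right)} = -159 - 30 = -189$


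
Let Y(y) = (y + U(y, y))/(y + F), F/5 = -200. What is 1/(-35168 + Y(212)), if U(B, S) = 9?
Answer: -788/27712605 ≈ -2.8435e-5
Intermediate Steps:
F = -1000 (F = 5*(-200) = -1000)
Y(y) = (9 + y)/(-1000 + y) (Y(y) = (y + 9)/(y - 1000) = (9 + y)/(-1000 + y))
1/(-35168 + Y(212)) = 1/(-35168 + (9 + 212)/(-1000 + 212)) = 1/(-35168 + 221/(-788)) = 1/(-35168 - 1/788*221) = 1/(-35168 - 221/788) = 1/(-27712605/788) = -788/27712605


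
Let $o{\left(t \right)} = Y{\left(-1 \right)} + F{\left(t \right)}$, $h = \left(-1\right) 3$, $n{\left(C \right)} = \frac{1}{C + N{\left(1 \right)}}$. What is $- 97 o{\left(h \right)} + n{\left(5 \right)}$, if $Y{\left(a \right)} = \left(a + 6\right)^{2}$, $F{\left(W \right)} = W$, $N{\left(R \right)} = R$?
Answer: $- \frac{12803}{6} \approx -2133.8$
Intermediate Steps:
$n{\left(C \right)} = \frac{1}{1 + C}$ ($n{\left(C \right)} = \frac{1}{C + 1} = \frac{1}{1 + C}$)
$Y{\left(a \right)} = \left(6 + a\right)^{2}$
$h = -3$
$o{\left(t \right)} = 25 + t$ ($o{\left(t \right)} = \left(6 - 1\right)^{2} + t = 5^{2} + t = 25 + t$)
$- 97 o{\left(h \right)} + n{\left(5 \right)} = - 97 \left(25 - 3\right) + \frac{1}{1 + 5} = \left(-97\right) 22 + \frac{1}{6} = -2134 + \frac{1}{6} = - \frac{12803}{6}$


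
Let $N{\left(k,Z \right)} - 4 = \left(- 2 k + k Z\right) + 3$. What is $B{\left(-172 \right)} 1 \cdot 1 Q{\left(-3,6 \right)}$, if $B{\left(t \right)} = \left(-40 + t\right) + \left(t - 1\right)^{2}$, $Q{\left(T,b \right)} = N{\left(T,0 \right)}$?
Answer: $386321$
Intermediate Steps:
$N{\left(k,Z \right)} = 7 - 2 k + Z k$ ($N{\left(k,Z \right)} = 4 + \left(\left(- 2 k + k Z\right) + 3\right) = 4 + \left(\left(- 2 k + Z k\right) + 3\right) = 4 + \left(3 - 2 k + Z k\right) = 7 - 2 k + Z k$)
$Q{\left(T,b \right)} = 7 - 2 T$ ($Q{\left(T,b \right)} = 7 - 2 T + 0 T = 7 - 2 T + 0 = 7 - 2 T$)
$B{\left(t \right)} = -40 + t + \left(-1 + t\right)^{2}$ ($B{\left(t \right)} = \left(-40 + t\right) + \left(-1 + t\right)^{2} = -40 + t + \left(-1 + t\right)^{2}$)
$B{\left(-172 \right)} 1 \cdot 1 Q{\left(-3,6 \right)} = \left(-39 + \left(-172\right)^{2} - -172\right) 1 \cdot 1 \left(7 - -6\right) = \left(-39 + 29584 + 172\right) 1 \left(7 + 6\right) = 29717 \cdot 1 \cdot 13 = 29717 \cdot 13 = 386321$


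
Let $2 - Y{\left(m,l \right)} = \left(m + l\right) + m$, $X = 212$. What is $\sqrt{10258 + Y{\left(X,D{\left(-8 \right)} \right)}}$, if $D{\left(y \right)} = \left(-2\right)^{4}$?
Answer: $2 \sqrt{2455} \approx 99.096$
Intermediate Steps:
$D{\left(y \right)} = 16$
$Y{\left(m,l \right)} = 2 - l - 2 m$ ($Y{\left(m,l \right)} = 2 - \left(\left(m + l\right) + m\right) = 2 - \left(\left(l + m\right) + m\right) = 2 - \left(l + 2 m\right) = 2 - l - 2 m$)
$\sqrt{10258 + Y{\left(X,D{\left(-8 \right)} \right)}} = \sqrt{10258 - 438} = \sqrt{9820} = 2 \sqrt{2455}$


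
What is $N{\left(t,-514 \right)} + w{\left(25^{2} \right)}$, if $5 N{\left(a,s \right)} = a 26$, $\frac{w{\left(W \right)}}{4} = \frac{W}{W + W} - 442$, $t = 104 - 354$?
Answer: $-3066$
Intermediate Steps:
$t = -250$ ($t = 104 - 354 = -250$)
$w{\left(W \right)} = -1766$ ($w{\left(W \right)} = 4 \left(\frac{W}{W + W} - 442\right) = 4 \left(\frac{W}{2 W} - 442\right) = 4 \left(\frac{1}{2 W} W - 442\right) = 4 \left(\frac{1}{2} - 442\right) = 4 \left(- \frac{883}{2}\right) = -1766$)
$N{\left(a,s \right)} = \frac{26 a}{5}$ ($N{\left(a,s \right)} = \frac{a 26}{5} = \frac{26 a}{5}$)
$N{\left(t,-514 \right)} + w{\left(25^{2} \right)} = \frac{26}{5} \left(-250\right) - 1766 = -1300 - 1766 = -3066$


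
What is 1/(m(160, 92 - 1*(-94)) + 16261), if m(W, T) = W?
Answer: 1/16421 ≈ 6.0898e-5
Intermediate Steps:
1/(m(160, 92 - 1*(-94)) + 16261) = 1/(160 + 16261) = 1/16421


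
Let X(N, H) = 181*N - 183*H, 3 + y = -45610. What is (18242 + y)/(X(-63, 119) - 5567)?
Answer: 27371/38747 ≈ 0.70640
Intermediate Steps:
y = -45613 (y = -3 - 45610 = -45613)
X(N, H) = -183*H + 181*N
(18242 + y)/(X(-63, 119) - 5567) = (18242 - 45613)/((-183*119 + 181*(-63)) - 5567) = -27371/((-21777 - 11403) - 5567) = -27371/(-33180 - 5567) = -27371/(-38747) = -27371*(-1/38747) = 27371/38747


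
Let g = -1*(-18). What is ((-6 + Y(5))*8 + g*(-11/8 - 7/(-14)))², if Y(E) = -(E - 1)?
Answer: 146689/16 ≈ 9168.1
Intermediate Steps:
Y(E) = 1 - E (Y(E) = -(-1 + E) = 1 - E)
g = 18
((-6 + Y(5))*8 + g*(-11/8 - 7/(-14)))² = ((-6 + (1 - 1*5))*8 + 18*(-11/8 - 7/(-14)))² = ((-6 + (1 - 5))*8 + 18*(-11*⅛ - 7*(-1/14)))² = ((-6 - 4)*8 + 18*(-11/8 + ½))² = (-10*8 + 18*(-7/8))² = (-80 - 63/4)² = (-383/4)² = 146689/16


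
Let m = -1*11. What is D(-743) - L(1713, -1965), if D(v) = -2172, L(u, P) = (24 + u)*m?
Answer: 16935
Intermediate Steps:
m = -11
L(u, P) = -264 - 11*u (L(u, P) = (24 + u)*(-11) = -264 - 11*u)
D(-743) - L(1713, -1965) = -2172 - (-264 - 11*1713) = -2172 - (-264 - 18843) = -2172 - 1*(-19107) = -2172 + 19107 = 16935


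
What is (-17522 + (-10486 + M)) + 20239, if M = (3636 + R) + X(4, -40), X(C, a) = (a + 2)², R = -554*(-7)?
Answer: 1189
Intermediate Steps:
R = 3878
X(C, a) = (2 + a)²
M = 8958 (M = (3636 + 3878) + (2 - 40)² = 7514 + (-38)² = 7514 + 1444 = 8958)
(-17522 + (-10486 + M)) + 20239 = (-17522 + (-10486 + 8958)) + 20239 = (-17522 - 1528) + 20239 = -19050 + 20239 = 1189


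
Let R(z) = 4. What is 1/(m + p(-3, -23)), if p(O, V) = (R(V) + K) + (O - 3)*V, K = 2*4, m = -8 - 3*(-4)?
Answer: 1/154 ≈ 0.0064935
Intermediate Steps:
m = 4 (m = -8 + 12 = 4)
K = 8
p(O, V) = 12 + V*(-3 + O) (p(O, V) = (4 + 8) + (O - 3)*V = 12 + (-3 + O)*V = 12 + V*(-3 + O))
1/(m + p(-3, -23)) = 1/(4 + (12 - 3*(-23) - 3*(-23))) = 1/(4 + (12 + 69 + 69)) = 1/(4 + 150) = 1/154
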